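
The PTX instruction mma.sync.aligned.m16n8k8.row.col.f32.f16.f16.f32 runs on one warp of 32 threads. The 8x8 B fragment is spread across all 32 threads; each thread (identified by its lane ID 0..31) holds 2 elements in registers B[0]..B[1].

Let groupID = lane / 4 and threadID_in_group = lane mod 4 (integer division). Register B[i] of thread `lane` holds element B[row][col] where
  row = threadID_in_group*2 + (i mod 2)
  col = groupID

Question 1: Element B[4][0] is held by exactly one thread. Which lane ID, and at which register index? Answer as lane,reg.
c=0->g=0  r=4->t=2,b0=0
L=0*4+2=2  i=0=0

2,0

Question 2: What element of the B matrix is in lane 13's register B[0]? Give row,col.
2,3

L=13⇒gr=13>>2=3, th=13&3=1
[0]⇒row 1·2+0=2  col gr=3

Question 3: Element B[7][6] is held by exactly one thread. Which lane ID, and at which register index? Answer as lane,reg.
27,1

c: 6->gid=6  r: 7->tid=3,i&1=1
L=6*4+3=27  i=1=1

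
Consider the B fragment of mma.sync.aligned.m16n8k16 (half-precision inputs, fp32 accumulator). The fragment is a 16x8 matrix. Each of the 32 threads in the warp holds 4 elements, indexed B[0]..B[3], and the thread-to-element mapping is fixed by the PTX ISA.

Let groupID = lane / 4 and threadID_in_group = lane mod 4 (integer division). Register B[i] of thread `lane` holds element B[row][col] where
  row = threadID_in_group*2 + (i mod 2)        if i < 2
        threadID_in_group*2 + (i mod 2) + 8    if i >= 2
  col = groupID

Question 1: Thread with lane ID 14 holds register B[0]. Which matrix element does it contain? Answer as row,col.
L=14=>grp=14>>2=3, tig=14&3=2
[0]=>row 2·2+0+0=4  col grp=3

4,3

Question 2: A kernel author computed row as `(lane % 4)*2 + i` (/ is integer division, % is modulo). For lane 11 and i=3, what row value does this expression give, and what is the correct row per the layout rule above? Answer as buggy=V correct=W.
`(lane % 4)*2 + i`[11,3]=>9
lane 11: grp=2 (11/4), tig=3 (11%4)
i=3: r=3*2+1+8=15, c=grp=2
row: 9 vs 15

buggy=9 correct=15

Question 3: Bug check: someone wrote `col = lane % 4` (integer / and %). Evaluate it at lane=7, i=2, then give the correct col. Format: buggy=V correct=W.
`lane % 4`[7,2]→3
L=7→G=7>>2=1, T=7&3=3
[2]→row 3·2+0+8=14  col G=1
col: 3 vs 1

buggy=3 correct=1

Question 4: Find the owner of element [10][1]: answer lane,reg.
c: 1->gid=1  r: 10->r8=1,tid=1,i&1=0
L=1*4+1=5  i=1*2+0=2

5,2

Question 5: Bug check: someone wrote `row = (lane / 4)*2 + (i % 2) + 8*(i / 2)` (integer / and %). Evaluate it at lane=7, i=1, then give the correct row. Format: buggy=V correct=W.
`(lane / 4)*2 + (i % 2) + 8*(i / 2)`[7,1]→3
L=7→G=7>>2=1, T=7&3=3
[1]→row 3·2+1+0=7  col G=1
row: 3 vs 7

buggy=3 correct=7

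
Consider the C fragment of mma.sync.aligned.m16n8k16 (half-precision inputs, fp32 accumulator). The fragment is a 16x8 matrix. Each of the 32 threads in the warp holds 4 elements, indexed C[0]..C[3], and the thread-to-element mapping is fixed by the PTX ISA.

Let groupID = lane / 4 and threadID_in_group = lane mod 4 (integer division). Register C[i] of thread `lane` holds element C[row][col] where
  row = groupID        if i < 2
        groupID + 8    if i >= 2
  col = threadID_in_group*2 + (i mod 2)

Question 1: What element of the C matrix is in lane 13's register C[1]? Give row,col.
L=13=>grp=13>>2=3, tig=13&3=1
[1]=>row 3+0=3  col 1·2+1=3

3,3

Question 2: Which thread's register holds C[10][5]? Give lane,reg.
10,3

r=10->g=2,rb=1  c=5->t=2,b0=1
L=2*4+2=10  i=1*2+1=3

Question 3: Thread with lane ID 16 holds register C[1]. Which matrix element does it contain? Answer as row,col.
L=16→G=16>>2=4, T=16&3=0
[1]→row 4+0=4  col 0·2+1=1

4,1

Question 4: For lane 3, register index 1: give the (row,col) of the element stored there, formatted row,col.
lane 3: grp=0 (3/4), tig=3 (3%4)
i=1: r=0+0=0, c=3*2+1=7

0,7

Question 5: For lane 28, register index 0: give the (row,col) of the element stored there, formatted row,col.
L=28=>grp=28>>2=7, tig=28&3=0
[0]=>row 7+0=7  col 0·2+0=0

7,0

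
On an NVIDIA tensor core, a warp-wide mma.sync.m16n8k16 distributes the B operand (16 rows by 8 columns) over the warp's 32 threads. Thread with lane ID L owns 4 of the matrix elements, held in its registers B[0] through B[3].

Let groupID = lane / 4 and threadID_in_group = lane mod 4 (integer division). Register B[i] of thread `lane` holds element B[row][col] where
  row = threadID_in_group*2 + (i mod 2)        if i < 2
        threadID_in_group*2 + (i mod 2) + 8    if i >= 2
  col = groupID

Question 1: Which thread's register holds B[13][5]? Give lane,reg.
22,3

c=5->g=5  r=13->rb=1,t=2,b0=1
L=5*4+2=22  i=1*2+1=3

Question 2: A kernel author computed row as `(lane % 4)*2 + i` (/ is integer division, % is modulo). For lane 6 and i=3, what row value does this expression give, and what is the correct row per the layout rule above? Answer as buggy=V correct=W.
buggy=7 correct=13

`(lane % 4)*2 + i`[6,3]→7
6: G=1,T=2
[3] (2*2+1+8,1) = (13,1)
row: 7 vs 13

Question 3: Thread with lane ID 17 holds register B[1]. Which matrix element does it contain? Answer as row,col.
3,4

lane 17: grp=4 (17/4), tig=1 (17%4)
i=1: r=1*2+1+0=3, c=grp=4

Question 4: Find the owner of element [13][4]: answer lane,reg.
18,3

c=4->g=4  r=13->rb=1,t=2,b0=1
L=4*4+2=18  i=1*2+1=3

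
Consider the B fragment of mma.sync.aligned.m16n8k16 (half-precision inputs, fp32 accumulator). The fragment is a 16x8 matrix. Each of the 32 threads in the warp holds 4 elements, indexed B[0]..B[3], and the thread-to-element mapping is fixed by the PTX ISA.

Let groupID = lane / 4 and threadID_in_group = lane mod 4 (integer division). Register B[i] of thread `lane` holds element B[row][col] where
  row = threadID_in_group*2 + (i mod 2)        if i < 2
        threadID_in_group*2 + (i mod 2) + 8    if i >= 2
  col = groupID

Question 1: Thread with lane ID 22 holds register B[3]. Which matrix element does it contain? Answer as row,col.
lane 22: g=5 (22/4), t=2 (22%4)
i=3: r=2*2+1+8=13, c=g=5

13,5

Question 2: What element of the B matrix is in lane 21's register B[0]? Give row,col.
21: G=5,T=1
[0] (1*2+0+0,5) = (2,5)

2,5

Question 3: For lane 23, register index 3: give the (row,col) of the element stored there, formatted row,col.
L=23→G=23>>2=5, T=23&3=3
[3]→row 3·2+1+8=15  col G=5

15,5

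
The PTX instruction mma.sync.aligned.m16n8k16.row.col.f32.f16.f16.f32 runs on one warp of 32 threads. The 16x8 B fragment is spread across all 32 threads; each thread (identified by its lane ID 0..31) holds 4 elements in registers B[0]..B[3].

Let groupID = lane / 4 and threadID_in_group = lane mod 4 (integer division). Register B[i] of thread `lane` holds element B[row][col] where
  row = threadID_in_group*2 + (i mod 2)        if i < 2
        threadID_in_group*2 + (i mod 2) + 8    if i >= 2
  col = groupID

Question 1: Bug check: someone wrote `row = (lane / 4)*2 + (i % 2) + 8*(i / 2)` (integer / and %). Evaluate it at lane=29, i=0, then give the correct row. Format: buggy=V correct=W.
`(lane / 4)*2 + (i % 2) + 8*(i / 2)`[29,0]=>14
lane 29=>29/4=7, 29 mod 4=1
i=0  r:2·1+0+0=>2  c:7
row: 14 vs 2

buggy=14 correct=2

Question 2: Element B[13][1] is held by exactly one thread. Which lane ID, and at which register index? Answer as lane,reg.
c:1=>grp=1  r:13=>rB=1,tig=2,lo=1
L=1*4+2=6  i=1*2+1=3

6,3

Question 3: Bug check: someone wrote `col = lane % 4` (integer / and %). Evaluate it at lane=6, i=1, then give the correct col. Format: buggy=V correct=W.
buggy=2 correct=1

`lane % 4`[6,1]→2
L=6→G=6>>2=1, T=6&3=2
[1]→row 2·2+1+0=5  col G=1
col: 2 vs 1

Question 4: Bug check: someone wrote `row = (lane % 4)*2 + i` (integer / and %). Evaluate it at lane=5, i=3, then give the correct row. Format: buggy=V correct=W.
buggy=5 correct=11

`(lane % 4)*2 + i`[5,3]⇒5
5: gr=1,th=1
[3] (1*2+1+8,1) = (11,1)
row: 5 vs 11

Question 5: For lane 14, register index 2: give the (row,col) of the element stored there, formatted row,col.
12,3

14: g=3,t=2
[2] (2*2+0+8,3) = (12,3)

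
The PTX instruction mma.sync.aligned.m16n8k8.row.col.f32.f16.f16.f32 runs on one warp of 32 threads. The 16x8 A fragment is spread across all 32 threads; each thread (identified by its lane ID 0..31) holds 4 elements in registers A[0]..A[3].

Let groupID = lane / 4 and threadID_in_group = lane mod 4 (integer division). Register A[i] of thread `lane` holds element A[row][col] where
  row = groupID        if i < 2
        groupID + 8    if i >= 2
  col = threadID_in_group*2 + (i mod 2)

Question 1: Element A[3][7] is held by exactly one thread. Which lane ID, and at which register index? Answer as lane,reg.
15,1

r: 3->gid=3,r8=0  c: 7->tid=3,i&1=1
L=3*4+3=15  i=0*2+1=1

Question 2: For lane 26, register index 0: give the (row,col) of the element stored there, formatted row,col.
6,4

lane 26: grp=6 (26/4), tig=2 (26%4)
i=0: r=6+0=6, c=2*2+0=4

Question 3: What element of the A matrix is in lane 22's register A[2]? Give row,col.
13,4

lane 22: G=5 (22/4), T=2 (22%4)
i=2: r=5+8=13, c=2*2+0=4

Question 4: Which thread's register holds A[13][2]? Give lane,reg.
r:13=>grp=5,rB=1  c:2=>tig=1,lo=0
L=5*4+1=21  i=1*2+0=2

21,2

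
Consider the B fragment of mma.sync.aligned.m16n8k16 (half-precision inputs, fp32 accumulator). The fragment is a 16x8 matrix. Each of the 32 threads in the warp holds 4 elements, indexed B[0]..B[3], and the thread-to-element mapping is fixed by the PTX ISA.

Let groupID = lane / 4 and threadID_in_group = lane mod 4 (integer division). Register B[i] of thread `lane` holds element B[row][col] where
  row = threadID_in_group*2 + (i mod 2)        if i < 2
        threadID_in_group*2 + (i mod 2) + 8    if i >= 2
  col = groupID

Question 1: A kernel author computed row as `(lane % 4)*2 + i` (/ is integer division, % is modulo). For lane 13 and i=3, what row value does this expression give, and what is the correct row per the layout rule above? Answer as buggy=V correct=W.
buggy=5 correct=11

`(lane % 4)*2 + i`[13,3]=>5
13: grp=3,tig=1
[3] (1*2+1+8,3) = (11,3)
row: 5 vs 11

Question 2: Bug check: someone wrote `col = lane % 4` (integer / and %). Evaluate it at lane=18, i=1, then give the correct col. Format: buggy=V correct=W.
`lane % 4`[18,1]=>2
lane 18=>18/4=4, 18 mod 4=2
i=1  r:2·2+1+0=>5  c:4
col: 2 vs 4

buggy=2 correct=4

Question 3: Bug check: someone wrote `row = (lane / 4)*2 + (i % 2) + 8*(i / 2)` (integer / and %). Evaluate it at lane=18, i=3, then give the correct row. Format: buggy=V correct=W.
`(lane / 4)*2 + (i % 2) + 8*(i / 2)`[18,3]->17
L=18->gid=18>>2=4, tid=18&3=2
[3]->row 2·2+1+8=13  col gid=4
row: 17 vs 13

buggy=17 correct=13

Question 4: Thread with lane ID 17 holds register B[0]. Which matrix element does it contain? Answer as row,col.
L=17→G=17>>2=4, T=17&3=1
[0]→row 1·2+0+0=2  col G=4

2,4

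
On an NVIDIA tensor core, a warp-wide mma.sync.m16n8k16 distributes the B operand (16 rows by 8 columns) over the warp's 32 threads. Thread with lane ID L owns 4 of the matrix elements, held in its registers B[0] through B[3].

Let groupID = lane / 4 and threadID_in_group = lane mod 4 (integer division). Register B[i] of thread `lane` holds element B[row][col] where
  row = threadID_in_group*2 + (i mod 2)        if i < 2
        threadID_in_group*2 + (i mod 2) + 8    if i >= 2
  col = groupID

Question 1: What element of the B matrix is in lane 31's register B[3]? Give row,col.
L=31→G=31>>2=7, T=31&3=3
[3]→row 3·2+1+8=15  col G=7

15,7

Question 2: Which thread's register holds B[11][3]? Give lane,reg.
c=3->g=3  r=11->rb=1,t=1,b0=1
L=3*4+1=13  i=1*2+1=3

13,3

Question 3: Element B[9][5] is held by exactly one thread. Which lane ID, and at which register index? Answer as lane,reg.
c=5->g=5  r=9->rb=1,t=0,b0=1
L=5*4+0=20  i=1*2+1=3

20,3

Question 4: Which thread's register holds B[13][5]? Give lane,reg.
22,3

c=5⇒gr=5  r=13⇒Rb=1,th=2,odd=1
L=5*4+2=22  i=1*2+1=3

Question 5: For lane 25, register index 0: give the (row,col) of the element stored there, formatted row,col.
2,6

lane 25: g=6 (25/4), t=1 (25%4)
i=0: r=1*2+0+0=2, c=g=6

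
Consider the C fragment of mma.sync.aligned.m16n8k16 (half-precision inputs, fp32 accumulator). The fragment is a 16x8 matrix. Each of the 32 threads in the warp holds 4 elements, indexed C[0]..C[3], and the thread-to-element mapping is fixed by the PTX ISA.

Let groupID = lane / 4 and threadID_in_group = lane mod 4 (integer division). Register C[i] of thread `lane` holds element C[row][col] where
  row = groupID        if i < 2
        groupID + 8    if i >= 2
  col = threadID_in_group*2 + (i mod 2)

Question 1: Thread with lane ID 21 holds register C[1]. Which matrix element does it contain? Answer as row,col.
5,3

L=21->g=21>>2=5, t=21&3=1
[1]->row 5+0=5  col 1·2+1=3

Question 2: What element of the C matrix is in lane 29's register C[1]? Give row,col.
7,3

lane 29: grp=7 (29/4), tig=1 (29%4)
i=1: r=7+0=7, c=1*2+1=3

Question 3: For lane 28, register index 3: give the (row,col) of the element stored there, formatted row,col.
15,1

28: g=7,t=0
[3] (7+8,0*2+1) = (15,1)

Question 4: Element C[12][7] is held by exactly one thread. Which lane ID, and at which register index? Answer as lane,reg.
19,3

r=12⇒gr=4,Rb=1  c=7⇒th=3,odd=1
L=4*4+3=19  i=1*2+1=3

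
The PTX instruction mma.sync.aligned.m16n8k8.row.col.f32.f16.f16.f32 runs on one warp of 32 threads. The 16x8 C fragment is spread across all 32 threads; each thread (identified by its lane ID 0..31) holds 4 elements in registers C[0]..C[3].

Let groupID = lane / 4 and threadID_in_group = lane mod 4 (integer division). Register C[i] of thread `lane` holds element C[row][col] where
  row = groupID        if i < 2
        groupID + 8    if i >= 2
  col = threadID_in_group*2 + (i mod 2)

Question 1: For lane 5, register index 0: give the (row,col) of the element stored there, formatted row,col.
lane 5->5/4=1, 5 mod 4=1
i=0  r:1+0->1  c:2·1+0->2

1,2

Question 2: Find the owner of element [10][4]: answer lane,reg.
r=10⇒gr=2,Rb=1  c=4⇒th=2,odd=0
L=2*4+2=10  i=1*2+0=2

10,2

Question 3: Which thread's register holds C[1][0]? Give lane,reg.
4,0

r: 1->gid=1,r8=0  c: 0->tid=0,i&1=0
L=1*4+0=4  i=0*2+0=0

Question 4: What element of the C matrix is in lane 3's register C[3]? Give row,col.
8,7

3: gr=0,th=3
[3] (0+8,3*2+1) = (8,7)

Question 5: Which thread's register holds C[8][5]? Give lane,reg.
2,3

r=8->g=0,rb=1  c=5->t=2,b0=1
L=0*4+2=2  i=1*2+1=3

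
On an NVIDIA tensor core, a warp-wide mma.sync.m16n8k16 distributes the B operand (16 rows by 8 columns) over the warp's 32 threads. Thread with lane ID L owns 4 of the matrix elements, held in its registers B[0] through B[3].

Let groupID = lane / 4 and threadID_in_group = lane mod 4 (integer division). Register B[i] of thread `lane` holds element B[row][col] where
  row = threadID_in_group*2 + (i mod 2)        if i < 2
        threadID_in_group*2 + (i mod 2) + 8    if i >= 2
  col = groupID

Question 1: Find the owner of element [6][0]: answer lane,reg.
c:0=>grp=0  r:6=>rB=0,tig=3,lo=0
L=0*4+3=3  i=0*2+0=0

3,0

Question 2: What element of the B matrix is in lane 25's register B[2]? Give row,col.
lane 25: G=6 (25/4), T=1 (25%4)
i=2: r=1*2+0+8=10, c=G=6

10,6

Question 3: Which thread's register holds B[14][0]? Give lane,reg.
c=0→G=0  r=14→rhi=1,T=3,p=0
L=0*4+3=3  i=1*2+0=2

3,2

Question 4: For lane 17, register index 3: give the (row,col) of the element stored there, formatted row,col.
17: gr=4,th=1
[3] (1*2+1+8,4) = (11,4)

11,4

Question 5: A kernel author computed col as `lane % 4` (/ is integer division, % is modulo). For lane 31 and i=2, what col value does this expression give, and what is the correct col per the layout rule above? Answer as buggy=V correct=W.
buggy=3 correct=7

`lane % 4`[31,2]->3
31: gid=7,tid=3
[2] (3*2+0+8,7) = (14,7)
col: 3 vs 7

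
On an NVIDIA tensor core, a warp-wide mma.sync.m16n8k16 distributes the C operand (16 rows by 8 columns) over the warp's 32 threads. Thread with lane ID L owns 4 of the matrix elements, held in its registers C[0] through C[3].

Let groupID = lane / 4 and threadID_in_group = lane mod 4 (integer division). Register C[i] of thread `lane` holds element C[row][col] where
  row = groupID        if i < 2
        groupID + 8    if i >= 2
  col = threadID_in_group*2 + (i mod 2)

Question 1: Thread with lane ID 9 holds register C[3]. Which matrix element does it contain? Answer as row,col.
lane 9→9/4=2, 9 mod 4=1
i=3  r:2+8→10  c:2·1+1→3

10,3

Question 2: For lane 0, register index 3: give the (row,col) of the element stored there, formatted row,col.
8,1

lane 0: gr=0 (0/4), th=0 (0%4)
i=3: r=0+8=8, c=0*2+1=1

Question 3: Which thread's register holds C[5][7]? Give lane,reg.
23,1

r: 5->gid=5,r8=0  c: 7->tid=3,i&1=1
L=5*4+3=23  i=0*2+1=1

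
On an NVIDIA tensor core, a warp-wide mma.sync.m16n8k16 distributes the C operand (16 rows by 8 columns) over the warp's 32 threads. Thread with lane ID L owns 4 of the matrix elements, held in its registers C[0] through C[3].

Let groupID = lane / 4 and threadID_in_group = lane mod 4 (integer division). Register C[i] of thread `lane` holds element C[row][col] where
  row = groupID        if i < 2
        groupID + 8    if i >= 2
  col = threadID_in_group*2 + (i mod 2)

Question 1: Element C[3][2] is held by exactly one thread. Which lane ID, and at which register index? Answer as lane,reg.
13,0

r:3=>grp=3,rB=0  c:2=>tig=1,lo=0
L=3*4+1=13  i=0*2+0=0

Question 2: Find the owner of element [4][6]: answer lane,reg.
19,0

r:4=>grp=4,rB=0  c:6=>tig=3,lo=0
L=4*4+3=19  i=0*2+0=0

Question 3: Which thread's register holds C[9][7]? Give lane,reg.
7,3

r: 9->gid=1,r8=1  c: 7->tid=3,i&1=1
L=1*4+3=7  i=1*2+1=3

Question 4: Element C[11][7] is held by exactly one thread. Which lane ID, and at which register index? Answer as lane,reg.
r=11→G=3,rhi=1  c=7→T=3,p=1
L=3*4+3=15  i=1*2+1=3

15,3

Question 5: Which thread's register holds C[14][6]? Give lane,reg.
27,2

r=14→G=6,rhi=1  c=6→T=3,p=0
L=6*4+3=27  i=1*2+0=2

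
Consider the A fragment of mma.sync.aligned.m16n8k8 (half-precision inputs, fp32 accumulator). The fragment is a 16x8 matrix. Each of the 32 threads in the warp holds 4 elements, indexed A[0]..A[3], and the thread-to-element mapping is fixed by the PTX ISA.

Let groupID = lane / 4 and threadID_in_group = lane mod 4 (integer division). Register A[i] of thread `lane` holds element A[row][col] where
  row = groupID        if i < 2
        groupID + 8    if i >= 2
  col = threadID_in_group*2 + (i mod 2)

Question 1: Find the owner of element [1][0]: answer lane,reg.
4,0

r: 1->gid=1,r8=0  c: 0->tid=0,i&1=0
L=1*4+0=4  i=0*2+0=0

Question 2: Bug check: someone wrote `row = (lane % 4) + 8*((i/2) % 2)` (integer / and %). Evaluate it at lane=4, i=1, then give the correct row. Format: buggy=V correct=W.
buggy=0 correct=1

`(lane % 4) + 8*((i/2) % 2)`[4,1]->0
lane 4: g=1 (4/4), t=0 (4%4)
i=1: r=1+0=1, c=0*2+1=1
row: 0 vs 1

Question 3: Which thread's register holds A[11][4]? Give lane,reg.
r=11→G=3,rhi=1  c=4→T=2,p=0
L=3*4+2=14  i=1*2+0=2

14,2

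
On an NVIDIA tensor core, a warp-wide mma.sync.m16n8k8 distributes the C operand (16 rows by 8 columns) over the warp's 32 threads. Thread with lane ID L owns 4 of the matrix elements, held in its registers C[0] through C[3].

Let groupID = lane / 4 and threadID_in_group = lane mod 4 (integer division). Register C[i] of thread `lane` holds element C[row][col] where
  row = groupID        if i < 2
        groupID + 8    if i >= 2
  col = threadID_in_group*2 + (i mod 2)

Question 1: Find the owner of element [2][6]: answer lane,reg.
r=2->g=2,rb=0  c=6->t=3,b0=0
L=2*4+3=11  i=0*2+0=0

11,0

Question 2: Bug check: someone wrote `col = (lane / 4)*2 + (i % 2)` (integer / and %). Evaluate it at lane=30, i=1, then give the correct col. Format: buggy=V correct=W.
buggy=15 correct=5

`(lane / 4)*2 + (i % 2)`[30,1]=>15
L=30=>grp=30>>2=7, tig=30&3=2
[1]=>row 7+0=7  col 2·2+1=5
col: 15 vs 5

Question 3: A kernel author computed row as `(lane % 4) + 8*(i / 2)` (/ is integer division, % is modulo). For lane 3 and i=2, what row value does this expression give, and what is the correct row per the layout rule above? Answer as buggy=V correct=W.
buggy=11 correct=8

`(lane % 4) + 8*(i / 2)`[3,2]=>11
lane 3=>3/4=0, 3 mod 4=3
i=2  r:0+8=>8  c:2·3+0=>6
row: 11 vs 8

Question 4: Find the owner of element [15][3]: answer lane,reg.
29,3

r=15⇒gr=7,Rb=1  c=3⇒th=1,odd=1
L=7*4+1=29  i=1*2+1=3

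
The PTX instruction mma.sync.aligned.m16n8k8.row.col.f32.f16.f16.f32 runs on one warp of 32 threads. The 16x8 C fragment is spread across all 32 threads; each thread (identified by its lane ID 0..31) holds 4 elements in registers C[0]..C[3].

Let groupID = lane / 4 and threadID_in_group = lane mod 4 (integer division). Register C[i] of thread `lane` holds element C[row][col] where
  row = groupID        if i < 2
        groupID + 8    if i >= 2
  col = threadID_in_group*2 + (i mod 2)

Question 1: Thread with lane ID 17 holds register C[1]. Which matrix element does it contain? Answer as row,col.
4,3

lane 17: gid=4 (17/4), tid=1 (17%4)
i=1: r=4+0=4, c=1*2+1=3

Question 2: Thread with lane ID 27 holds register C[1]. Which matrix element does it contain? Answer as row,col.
6,7

L=27->g=27>>2=6, t=27&3=3
[1]->row 6+0=6  col 3·2+1=7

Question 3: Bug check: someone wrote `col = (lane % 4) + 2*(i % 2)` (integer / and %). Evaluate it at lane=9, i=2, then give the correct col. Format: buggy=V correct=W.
`(lane % 4) + 2*(i % 2)`[9,2]⇒1
lane 9⇒9/4=2, 9 mod 4=1
i=2  r:2+8⇒10  c:2·1+0⇒2
col: 1 vs 2

buggy=1 correct=2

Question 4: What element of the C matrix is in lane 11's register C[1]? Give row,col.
L=11->g=11>>2=2, t=11&3=3
[1]->row 2+0=2  col 3·2+1=7

2,7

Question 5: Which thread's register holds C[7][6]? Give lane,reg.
r=7->g=7,rb=0  c=6->t=3,b0=0
L=7*4+3=31  i=0*2+0=0

31,0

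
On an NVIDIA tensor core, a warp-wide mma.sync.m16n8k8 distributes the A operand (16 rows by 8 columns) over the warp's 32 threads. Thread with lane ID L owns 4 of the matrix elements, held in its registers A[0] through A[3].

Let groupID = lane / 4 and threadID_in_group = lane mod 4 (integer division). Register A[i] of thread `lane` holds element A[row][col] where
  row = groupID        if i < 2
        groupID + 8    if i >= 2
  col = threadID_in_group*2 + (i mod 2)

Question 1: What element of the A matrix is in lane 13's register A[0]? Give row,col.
lane 13: grp=3 (13/4), tig=1 (13%4)
i=0: r=3+0=3, c=1*2+0=2

3,2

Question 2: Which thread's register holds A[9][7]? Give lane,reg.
7,3

r=9→G=1,rhi=1  c=7→T=3,p=1
L=1*4+3=7  i=1*2+1=3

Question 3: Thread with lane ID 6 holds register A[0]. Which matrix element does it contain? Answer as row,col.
lane 6: gid=1 (6/4), tid=2 (6%4)
i=0: r=1+0=1, c=2*2+0=4

1,4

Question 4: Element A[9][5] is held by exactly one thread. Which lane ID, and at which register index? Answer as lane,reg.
6,3

r=9⇒gr=1,Rb=1  c=5⇒th=2,odd=1
L=1*4+2=6  i=1*2+1=3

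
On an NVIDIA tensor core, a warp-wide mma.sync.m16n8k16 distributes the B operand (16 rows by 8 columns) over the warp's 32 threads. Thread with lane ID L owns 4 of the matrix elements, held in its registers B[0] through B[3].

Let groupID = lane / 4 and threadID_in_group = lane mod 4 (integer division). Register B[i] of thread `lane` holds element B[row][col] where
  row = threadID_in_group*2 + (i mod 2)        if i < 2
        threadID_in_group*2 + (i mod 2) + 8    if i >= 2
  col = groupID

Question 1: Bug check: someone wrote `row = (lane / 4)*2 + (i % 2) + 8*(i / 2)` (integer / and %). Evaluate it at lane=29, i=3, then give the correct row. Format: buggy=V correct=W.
`(lane / 4)*2 + (i % 2) + 8*(i / 2)`[29,3]→23
lane 29: G=7 (29/4), T=1 (29%4)
i=3: r=1*2+1+8=11, c=G=7
row: 23 vs 11

buggy=23 correct=11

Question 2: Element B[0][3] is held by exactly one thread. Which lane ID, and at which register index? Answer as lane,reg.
12,0

c: 3->gid=3  r: 0->r8=0,tid=0,i&1=0
L=3*4+0=12  i=0*2+0=0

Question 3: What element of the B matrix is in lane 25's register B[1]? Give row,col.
25: gid=6,tid=1
[1] (1*2+1+0,6) = (3,6)

3,6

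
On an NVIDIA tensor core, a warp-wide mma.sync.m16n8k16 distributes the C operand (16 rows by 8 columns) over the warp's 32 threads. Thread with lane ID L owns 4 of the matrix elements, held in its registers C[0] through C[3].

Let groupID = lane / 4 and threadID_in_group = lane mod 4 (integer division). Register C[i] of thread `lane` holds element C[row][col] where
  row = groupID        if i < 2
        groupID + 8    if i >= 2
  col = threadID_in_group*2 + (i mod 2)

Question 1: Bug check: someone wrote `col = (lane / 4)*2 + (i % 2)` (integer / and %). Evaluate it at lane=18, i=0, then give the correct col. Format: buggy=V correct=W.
`(lane / 4)*2 + (i % 2)`[18,0]->8
lane 18->18/4=4, 18 mod 4=2
i=0  r:4+0->4  c:2·2+0->4
col: 8 vs 4

buggy=8 correct=4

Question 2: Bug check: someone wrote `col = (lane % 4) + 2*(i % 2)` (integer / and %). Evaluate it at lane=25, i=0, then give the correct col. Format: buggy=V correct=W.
buggy=1 correct=2

`(lane % 4) + 2*(i % 2)`[25,0]->1
lane 25: g=6 (25/4), t=1 (25%4)
i=0: r=6+0=6, c=1*2+0=2
col: 1 vs 2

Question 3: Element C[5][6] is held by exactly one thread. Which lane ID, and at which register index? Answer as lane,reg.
23,0

r: 5->gid=5,r8=0  c: 6->tid=3,i&1=0
L=5*4+3=23  i=0*2+0=0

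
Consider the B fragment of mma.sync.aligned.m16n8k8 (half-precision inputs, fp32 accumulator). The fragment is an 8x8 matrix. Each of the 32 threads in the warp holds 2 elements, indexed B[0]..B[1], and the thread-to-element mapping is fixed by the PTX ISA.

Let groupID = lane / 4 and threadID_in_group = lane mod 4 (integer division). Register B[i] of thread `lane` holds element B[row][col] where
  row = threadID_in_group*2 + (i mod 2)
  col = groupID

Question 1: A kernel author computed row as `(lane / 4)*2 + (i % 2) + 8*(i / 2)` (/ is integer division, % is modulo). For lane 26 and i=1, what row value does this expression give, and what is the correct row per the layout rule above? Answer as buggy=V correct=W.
`(lane / 4)*2 + (i % 2) + 8*(i / 2)`[26,1]⇒13
26: gr=6,th=2
[1] (2*2+1,6) = (5,6)
row: 13 vs 5

buggy=13 correct=5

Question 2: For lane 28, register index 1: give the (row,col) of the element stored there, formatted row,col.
1,7

lane 28: g=7 (28/4), t=0 (28%4)
i=1: r=0*2+1=1, c=g=7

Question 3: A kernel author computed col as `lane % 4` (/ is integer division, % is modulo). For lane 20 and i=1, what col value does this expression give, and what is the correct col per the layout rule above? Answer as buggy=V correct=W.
buggy=0 correct=5

`lane % 4`[20,1]->0
20: g=5,t=0
[1] (0*2+1,5) = (1,5)
col: 0 vs 5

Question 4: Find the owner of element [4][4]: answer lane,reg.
c=4⇒gr=4  r=4⇒th=2,odd=0
L=4*4+2=18  i=0=0

18,0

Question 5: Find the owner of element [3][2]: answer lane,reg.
9,1

c: 2->gid=2  r: 3->tid=1,i&1=1
L=2*4+1=9  i=1=1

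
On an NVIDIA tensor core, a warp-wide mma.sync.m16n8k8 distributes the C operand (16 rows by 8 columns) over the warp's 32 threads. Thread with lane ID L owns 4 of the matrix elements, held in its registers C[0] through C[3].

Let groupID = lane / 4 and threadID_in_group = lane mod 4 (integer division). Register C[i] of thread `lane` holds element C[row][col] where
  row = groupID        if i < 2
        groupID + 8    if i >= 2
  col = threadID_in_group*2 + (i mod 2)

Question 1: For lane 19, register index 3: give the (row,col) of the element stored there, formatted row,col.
12,7

L=19→G=19>>2=4, T=19&3=3
[3]→row 4+8=12  col 3·2+1=7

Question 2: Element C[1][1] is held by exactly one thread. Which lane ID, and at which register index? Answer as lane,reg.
r=1⇒gr=1,Rb=0  c=1⇒th=0,odd=1
L=1*4+0=4  i=0*2+1=1

4,1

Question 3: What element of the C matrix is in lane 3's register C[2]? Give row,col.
L=3=>grp=3>>2=0, tig=3&3=3
[2]=>row 0+8=8  col 3·2+0=6

8,6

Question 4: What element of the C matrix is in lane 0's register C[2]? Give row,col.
8,0

0: G=0,T=0
[2] (0+8,0*2+0) = (8,0)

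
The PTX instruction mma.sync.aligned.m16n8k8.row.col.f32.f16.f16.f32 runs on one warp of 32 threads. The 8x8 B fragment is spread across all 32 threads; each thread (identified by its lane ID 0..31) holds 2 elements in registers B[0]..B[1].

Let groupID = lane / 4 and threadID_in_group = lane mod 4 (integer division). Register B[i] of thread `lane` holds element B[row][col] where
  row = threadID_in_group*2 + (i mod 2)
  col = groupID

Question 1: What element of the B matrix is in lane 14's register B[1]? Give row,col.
lane 14→14/4=3, 14 mod 4=2
i=1  r:2·2+1→5  c:3

5,3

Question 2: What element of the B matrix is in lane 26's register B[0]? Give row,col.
4,6

lane 26: g=6 (26/4), t=2 (26%4)
i=0: r=2*2+0=4, c=g=6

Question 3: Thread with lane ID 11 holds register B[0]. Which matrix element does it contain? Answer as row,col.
6,2

lane 11⇒11/4=2, 11 mod 4=3
i=0  r:2·3+0⇒6  c:2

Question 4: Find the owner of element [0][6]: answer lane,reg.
c:6=>grp=6  r:0=>tig=0,lo=0
L=6*4+0=24  i=0=0

24,0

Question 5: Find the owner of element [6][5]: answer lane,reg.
c=5->g=5  r=6->t=3,b0=0
L=5*4+3=23  i=0=0

23,0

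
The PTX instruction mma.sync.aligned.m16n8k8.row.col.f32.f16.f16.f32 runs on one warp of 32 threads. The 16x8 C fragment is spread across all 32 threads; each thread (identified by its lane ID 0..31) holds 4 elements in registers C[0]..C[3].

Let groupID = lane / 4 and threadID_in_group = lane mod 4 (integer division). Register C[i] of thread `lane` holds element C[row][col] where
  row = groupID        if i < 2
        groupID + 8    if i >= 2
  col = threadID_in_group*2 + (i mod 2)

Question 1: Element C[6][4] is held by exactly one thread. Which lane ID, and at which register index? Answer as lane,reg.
r:6=>grp=6,rB=0  c:4=>tig=2,lo=0
L=6*4+2=26  i=0*2+0=0

26,0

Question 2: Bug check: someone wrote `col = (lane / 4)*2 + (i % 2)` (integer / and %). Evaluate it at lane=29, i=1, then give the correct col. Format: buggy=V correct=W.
buggy=15 correct=3

`(lane / 4)*2 + (i % 2)`[29,1]=>15
29: grp=7,tig=1
[1] (7+0,1*2+1) = (7,3)
col: 15 vs 3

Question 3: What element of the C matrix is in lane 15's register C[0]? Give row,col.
3,6

L=15→G=15>>2=3, T=15&3=3
[0]→row 3+0=3  col 3·2+0=6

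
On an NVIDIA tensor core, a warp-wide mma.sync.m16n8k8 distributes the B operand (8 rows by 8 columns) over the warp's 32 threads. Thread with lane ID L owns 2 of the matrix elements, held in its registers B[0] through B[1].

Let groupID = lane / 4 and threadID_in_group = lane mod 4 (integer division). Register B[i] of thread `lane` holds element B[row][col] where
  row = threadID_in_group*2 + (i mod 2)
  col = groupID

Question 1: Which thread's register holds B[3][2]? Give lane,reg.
9,1

c: 2->gid=2  r: 3->tid=1,i&1=1
L=2*4+1=9  i=1=1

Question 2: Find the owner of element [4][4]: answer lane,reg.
c=4->g=4  r=4->t=2,b0=0
L=4*4+2=18  i=0=0

18,0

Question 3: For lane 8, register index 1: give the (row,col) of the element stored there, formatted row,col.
1,2

lane 8: grp=2 (8/4), tig=0 (8%4)
i=1: r=0*2+1=1, c=grp=2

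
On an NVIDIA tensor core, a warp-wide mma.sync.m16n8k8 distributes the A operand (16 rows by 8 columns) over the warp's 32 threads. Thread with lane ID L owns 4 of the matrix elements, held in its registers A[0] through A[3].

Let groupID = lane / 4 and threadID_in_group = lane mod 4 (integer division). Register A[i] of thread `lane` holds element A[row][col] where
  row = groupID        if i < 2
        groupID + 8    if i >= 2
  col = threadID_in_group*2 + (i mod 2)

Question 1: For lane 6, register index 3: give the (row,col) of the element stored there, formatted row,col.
L=6=>grp=6>>2=1, tig=6&3=2
[3]=>row 1+8=9  col 2·2+1=5

9,5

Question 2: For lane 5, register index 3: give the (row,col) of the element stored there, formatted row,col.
lane 5: gid=1 (5/4), tid=1 (5%4)
i=3: r=1+8=9, c=1*2+1=3

9,3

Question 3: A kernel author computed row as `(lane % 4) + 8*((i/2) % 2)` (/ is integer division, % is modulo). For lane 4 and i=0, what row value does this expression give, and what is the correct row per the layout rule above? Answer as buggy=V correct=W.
`(lane % 4) + 8*((i/2) % 2)`[4,0]⇒0
4: gr=1,th=0
[0] (1+0,0*2+0) = (1,0)
row: 0 vs 1

buggy=0 correct=1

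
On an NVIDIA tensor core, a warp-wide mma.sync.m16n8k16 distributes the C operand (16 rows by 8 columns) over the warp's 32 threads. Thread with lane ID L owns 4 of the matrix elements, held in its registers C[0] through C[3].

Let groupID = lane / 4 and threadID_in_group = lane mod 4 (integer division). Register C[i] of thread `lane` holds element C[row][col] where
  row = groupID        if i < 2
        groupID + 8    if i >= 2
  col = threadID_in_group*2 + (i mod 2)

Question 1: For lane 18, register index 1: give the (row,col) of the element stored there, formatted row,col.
4,5

L=18->gid=18>>2=4, tid=18&3=2
[1]->row 4+0=4  col 2·2+1=5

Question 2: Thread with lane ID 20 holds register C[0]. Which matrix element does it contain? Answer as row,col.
5,0

lane 20: grp=5 (20/4), tig=0 (20%4)
i=0: r=5+0=5, c=0*2+0=0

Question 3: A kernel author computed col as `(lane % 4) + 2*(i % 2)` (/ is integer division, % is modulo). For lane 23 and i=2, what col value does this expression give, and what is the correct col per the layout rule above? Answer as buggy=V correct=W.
buggy=3 correct=6

`(lane % 4) + 2*(i % 2)`[23,2]=>3
23: grp=5,tig=3
[2] (5+8,3*2+0) = (13,6)
col: 3 vs 6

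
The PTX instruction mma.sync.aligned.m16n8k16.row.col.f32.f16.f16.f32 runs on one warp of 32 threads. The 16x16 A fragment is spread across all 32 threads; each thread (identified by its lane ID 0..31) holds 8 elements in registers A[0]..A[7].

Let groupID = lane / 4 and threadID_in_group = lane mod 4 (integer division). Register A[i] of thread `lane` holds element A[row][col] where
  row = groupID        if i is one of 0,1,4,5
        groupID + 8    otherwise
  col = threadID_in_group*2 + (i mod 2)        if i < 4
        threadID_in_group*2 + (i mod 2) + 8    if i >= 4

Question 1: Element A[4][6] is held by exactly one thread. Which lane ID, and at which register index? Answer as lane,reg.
r=4→G=4,rhi=0  c=6→chi=0,T=3,p=0
L=4*4+3=19  i=0*4+0*2+0=0

19,0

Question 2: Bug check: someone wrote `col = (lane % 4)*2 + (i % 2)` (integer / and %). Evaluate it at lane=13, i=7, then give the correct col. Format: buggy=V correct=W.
buggy=3 correct=11

`(lane % 4)*2 + (i % 2)`[13,7]→3
lane 13: G=3 (13/4), T=1 (13%4)
i=7: r=3+8=11, c=1*2+1+8=11
col: 3 vs 11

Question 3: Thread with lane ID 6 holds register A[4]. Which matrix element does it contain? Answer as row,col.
L=6=>grp=6>>2=1, tig=6&3=2
[4]=>row 1+0=1  col 2·2+0+8=12

1,12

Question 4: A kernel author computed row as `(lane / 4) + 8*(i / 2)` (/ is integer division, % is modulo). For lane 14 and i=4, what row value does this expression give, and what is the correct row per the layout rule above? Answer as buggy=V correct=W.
buggy=19 correct=3

`(lane / 4) + 8*(i / 2)`[14,4]→19
14: G=3,T=2
[4] (3+0,2*2+0+8) = (3,12)
row: 19 vs 3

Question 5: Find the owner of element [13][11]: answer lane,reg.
r:13=>grp=5,rB=1  c:11=>cB=1,tig=1,lo=1
L=5*4+1=21  i=1*4+1*2+1=7

21,7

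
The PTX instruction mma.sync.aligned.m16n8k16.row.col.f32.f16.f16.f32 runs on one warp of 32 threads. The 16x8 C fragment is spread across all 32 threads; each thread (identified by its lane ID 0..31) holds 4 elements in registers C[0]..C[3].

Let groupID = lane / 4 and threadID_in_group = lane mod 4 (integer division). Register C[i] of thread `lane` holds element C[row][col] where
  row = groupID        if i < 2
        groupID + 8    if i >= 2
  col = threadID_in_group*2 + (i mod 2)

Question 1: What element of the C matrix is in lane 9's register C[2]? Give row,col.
lane 9⇒9/4=2, 9 mod 4=1
i=2  r:2+8⇒10  c:2·1+0⇒2

10,2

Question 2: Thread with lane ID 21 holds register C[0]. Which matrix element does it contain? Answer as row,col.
5,2

21: G=5,T=1
[0] (5+0,1*2+0) = (5,2)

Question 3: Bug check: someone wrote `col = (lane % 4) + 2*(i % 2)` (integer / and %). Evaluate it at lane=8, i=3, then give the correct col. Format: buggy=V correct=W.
buggy=2 correct=1

`(lane % 4) + 2*(i % 2)`[8,3]→2
lane 8: G=2 (8/4), T=0 (8%4)
i=3: r=2+8=10, c=0*2+1=1
col: 2 vs 1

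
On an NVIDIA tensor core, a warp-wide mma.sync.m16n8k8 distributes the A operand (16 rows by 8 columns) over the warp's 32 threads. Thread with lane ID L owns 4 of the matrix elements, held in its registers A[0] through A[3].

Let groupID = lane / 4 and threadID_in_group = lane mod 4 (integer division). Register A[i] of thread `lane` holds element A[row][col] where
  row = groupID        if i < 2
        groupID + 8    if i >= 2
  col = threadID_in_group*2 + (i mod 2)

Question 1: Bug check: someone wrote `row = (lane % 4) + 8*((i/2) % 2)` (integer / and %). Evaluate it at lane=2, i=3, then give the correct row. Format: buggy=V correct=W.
`(lane % 4) + 8*((i/2) % 2)`[2,3]->10
lane 2->2/4=0, 2 mod 4=2
i=3  r:0+8->8  c:2·2+1->5
row: 10 vs 8

buggy=10 correct=8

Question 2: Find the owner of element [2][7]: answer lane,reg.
11,1

r=2→G=2,rhi=0  c=7→T=3,p=1
L=2*4+3=11  i=0*2+1=1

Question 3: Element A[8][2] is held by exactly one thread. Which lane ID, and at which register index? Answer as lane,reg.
1,2

r=8->g=0,rb=1  c=2->t=1,b0=0
L=0*4+1=1  i=1*2+0=2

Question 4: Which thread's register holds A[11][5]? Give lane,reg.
14,3

r=11→G=3,rhi=1  c=5→T=2,p=1
L=3*4+2=14  i=1*2+1=3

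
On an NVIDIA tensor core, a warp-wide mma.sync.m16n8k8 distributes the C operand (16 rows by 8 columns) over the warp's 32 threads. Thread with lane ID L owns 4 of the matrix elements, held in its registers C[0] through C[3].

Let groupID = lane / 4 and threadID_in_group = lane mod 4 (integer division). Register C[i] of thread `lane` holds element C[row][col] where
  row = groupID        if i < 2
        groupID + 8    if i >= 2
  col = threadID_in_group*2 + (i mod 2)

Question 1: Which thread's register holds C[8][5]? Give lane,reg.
r=8⇒gr=0,Rb=1  c=5⇒th=2,odd=1
L=0*4+2=2  i=1*2+1=3

2,3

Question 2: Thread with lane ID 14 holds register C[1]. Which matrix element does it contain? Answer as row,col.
lane 14⇒14/4=3, 14 mod 4=2
i=1  r:3+0⇒3  c:2·2+1⇒5

3,5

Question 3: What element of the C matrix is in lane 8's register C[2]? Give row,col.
lane 8: gr=2 (8/4), th=0 (8%4)
i=2: r=2+8=10, c=0*2+0=0

10,0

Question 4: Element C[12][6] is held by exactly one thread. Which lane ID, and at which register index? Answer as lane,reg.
19,2

r=12->g=4,rb=1  c=6->t=3,b0=0
L=4*4+3=19  i=1*2+0=2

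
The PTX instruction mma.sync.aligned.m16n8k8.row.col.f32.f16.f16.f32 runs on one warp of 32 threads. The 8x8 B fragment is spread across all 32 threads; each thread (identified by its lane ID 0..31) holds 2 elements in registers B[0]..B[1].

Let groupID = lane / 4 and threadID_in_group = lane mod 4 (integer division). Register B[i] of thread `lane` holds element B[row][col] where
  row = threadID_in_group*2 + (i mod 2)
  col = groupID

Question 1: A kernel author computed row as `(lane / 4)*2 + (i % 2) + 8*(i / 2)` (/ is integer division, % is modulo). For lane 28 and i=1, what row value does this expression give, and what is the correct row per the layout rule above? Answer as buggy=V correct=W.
`(lane / 4)*2 + (i % 2) + 8*(i / 2)`[28,1]→15
28: G=7,T=0
[1] (0*2+1,7) = (1,7)
row: 15 vs 1

buggy=15 correct=1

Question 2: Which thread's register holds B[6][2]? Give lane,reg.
11,0

c=2->g=2  r=6->t=3,b0=0
L=2*4+3=11  i=0=0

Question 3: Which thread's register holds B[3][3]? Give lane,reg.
13,1

c:3=>grp=3  r:3=>tig=1,lo=1
L=3*4+1=13  i=1=1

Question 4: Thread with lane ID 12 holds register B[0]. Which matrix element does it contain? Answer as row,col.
L=12->gid=12>>2=3, tid=12&3=0
[0]->row 0·2+0=0  col gid=3

0,3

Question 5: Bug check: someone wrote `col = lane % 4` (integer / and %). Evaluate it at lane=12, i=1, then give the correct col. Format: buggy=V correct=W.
buggy=0 correct=3

`lane % 4`[12,1]⇒0
lane 12⇒12/4=3, 12 mod 4=0
i=1  r:2·0+1⇒1  c:3
col: 0 vs 3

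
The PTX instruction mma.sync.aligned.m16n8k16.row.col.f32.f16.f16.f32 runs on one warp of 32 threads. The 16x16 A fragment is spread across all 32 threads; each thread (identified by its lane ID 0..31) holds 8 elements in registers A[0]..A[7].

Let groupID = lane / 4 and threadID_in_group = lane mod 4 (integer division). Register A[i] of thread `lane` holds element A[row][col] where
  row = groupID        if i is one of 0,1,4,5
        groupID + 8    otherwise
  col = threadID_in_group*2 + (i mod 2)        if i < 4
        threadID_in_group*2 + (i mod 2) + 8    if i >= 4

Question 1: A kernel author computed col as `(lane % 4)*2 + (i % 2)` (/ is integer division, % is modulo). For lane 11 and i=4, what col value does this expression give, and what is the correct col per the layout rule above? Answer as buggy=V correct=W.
buggy=6 correct=14

`(lane % 4)*2 + (i % 2)`[11,4]=>6
lane 11: grp=2 (11/4), tig=3 (11%4)
i=4: r=2+0=2, c=3*2+0+8=14
col: 6 vs 14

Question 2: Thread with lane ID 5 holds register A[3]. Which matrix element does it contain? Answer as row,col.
9,3

lane 5⇒5/4=1, 5 mod 4=1
i=3  r:1+8⇒9  c:2·1+1+0⇒3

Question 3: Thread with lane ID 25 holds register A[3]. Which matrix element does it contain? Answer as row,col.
14,3

lane 25→25/4=6, 25 mod 4=1
i=3  r:6+8→14  c:2·1+1+0→3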